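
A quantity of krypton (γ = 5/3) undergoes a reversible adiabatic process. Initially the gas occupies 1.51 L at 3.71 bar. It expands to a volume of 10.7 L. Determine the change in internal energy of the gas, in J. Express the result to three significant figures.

P₂ = P₁(V₁/V₂)^γ = 3.71×(1.51/10.7)^(5/3) = 0.1419 bar.
For a reversible adiabat, W_by_gas = (P₁V₁ − P₂V₂)/(γ−1).
W_by = (371000×0.00151 − 14190×0.0107) / (2/3) = 612.5 J.
Q = 0 ⇒ ΔU = −W_by = -612.5 J.

ΔU ≈ -613 J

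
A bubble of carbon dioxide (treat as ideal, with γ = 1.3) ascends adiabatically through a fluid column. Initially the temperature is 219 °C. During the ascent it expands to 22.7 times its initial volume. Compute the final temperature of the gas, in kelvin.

T₂ ≈ 193 K

For a reversible adiabat TV^(γ−1) is constant, so T₂ = T₁ (V₁/V₂)^(γ−1).
T₁ = 219 °C = 492.1 K.
T₂ = 492.1 × (1/22.7)^(0.3) = 192.9 K.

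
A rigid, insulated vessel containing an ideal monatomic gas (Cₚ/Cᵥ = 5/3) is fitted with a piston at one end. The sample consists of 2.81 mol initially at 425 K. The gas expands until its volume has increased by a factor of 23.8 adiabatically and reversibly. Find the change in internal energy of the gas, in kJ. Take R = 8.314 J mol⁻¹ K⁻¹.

ΔU ≈ -13.1 kJ

For a reversible adiabat TV^(γ−1) is constant, so T₂ = T₁ (V₁/V₂)^(γ−1).
T₂ = 425 × (1/23.8)^(2/3) = 51.37 K.
Q = 0, so ΔU = W_on_gas = nCᵥΔT with Cᵥ = R/(γ−1) = 12.47 J/(mol·K).
ΔU = 2.81 × 12.47 × (51.37 − 425) = -13090 J.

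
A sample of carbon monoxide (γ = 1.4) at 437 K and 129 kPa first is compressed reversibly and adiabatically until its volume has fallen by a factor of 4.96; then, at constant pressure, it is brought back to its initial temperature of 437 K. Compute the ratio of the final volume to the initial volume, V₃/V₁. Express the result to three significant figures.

V₃/V₁ ≈ 0.106

Adiabatic step: V₂/V₁ = 0.2016; T₂ = T₁·4.96^(0.4) = 829.2 K.
Isobaric step: V₃/V₂ = T₃/T₂ = 437/829.2.
V₃/V₁ = (V₂/V₁)(V₃/V₂) = 0.2016 × (437/829.2) = 0.1062.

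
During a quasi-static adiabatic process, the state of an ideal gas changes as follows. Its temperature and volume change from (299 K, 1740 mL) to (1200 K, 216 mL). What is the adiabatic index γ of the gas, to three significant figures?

γ ≈ 1.67

TV^(γ−1) = const ⇒ γ − 1 = ln(T₂/T₁) / ln(V₁/V₂).
γ = 1 + ln(1200/299) / ln(1740/216) = 1.666.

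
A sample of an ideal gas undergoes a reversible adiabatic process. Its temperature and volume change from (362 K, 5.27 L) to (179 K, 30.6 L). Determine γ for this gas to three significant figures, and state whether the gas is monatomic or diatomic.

TV^(γ−1) = const ⇒ γ − 1 = ln(T₂/T₁) / ln(V₁/V₂).
γ = 1 + ln(179/362) / ln(5.27/30.6) = 1.4.
γ ≈ 1.40 is close to 7/5, so the gas is diatomic.

γ ≈ 1.40; diatomic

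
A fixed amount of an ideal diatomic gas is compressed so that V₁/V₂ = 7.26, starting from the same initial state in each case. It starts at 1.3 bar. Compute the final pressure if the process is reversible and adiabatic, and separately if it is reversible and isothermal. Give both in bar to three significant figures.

adiabatic: 20.9 bar; isothermal: 9.44 bar

For a diatomic ideal gas γ = 7/5.
Isothermal: P₂ = P₁(V₁/V₂) = 1.3×7.26 = 9.438 bar.
Adiabatic: P₂ = P₁(V₁/V₂)^γ = 1.3×7.26^(7/5) = 20.86 bar.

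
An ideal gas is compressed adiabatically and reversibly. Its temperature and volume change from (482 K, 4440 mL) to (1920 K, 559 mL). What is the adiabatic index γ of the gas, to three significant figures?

TV^(γ−1) = const ⇒ γ − 1 = ln(T₂/T₁) / ln(V₁/V₂).
γ = 1 + ln(1920/482) / ln(4440/559) = 1.667.

γ ≈ 1.67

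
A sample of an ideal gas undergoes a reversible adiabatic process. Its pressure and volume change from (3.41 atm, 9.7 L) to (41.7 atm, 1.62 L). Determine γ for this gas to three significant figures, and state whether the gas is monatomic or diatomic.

γ ≈ 1.40; diatomic

PV^γ = const ⇒ γ = ln(P₂/P₁) / ln(V₁/V₂).
γ = ln(41.7/3.41) / ln(9.7/1.62) = 1.399.
γ ≈ 1.40 is close to 7/5, so the gas is diatomic.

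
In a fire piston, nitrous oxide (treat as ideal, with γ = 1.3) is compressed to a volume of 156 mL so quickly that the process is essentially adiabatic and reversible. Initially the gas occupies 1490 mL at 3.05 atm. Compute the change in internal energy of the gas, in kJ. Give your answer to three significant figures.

ΔU ≈ 1.49 kJ

P₂ = P₁(V₁/V₂)^γ = 3.05×(1490/156)^(1.3) = 57.33 atm.
For a reversible adiabat, W_by_gas = (P₁V₁ − P₂V₂)/(γ−1).
W_by = (309000×0.00149 − 5.809×10^6×0.000156) / (0.3) = -1486 J.
Q = 0 ⇒ ΔU = −W_by = 1486 J.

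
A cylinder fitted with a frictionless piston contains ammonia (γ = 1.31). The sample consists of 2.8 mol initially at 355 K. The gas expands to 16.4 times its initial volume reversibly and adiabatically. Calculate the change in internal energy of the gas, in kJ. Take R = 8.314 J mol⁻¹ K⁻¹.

ΔU ≈ -15.5 kJ

Adiabatic: T₁V₁^(γ−1) = T₂V₂^(γ−1) ⇒ T₂ = T₁ (V₁/V₂)^(γ−1).
T₂ = 355 × (1/16.4)^(0.31) = 149.2 K.
Q = 0, so ΔU = W_on_gas = nCᵥΔT with Cᵥ = R/(γ−1) = 26.82 J/(mol·K).
ΔU = 2.8 × 26.82 × (149.2 − 355) = -15460 J.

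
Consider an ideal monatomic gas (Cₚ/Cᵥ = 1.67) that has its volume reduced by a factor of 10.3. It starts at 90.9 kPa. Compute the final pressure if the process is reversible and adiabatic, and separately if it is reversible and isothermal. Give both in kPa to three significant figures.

adiabatic: 4470 kPa; isothermal: 936 kPa

Isothermal: P₂ = P₁(V₁/V₂) = 90.9×10.3 = 936.3 kPa.
Adiabatic: P₂ = P₁(V₁/V₂)^γ = 90.9×10.3^(1.67) = 4467 kPa.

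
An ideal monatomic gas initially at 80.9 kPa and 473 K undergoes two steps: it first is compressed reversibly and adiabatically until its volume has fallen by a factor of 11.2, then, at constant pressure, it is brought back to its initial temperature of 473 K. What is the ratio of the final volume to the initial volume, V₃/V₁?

For a monatomic ideal gas γ = 5/3.
Adiabatic step: V₂/V₁ = 0.08929; T₂ = T₁·11.2^(2/3) = 2368 K.
Isobaric step: V₃/V₂ = T₃/T₂ = 473/2368.
V₃/V₁ = (V₂/V₁)(V₃/V₂) = 0.08929 × (473/2368) = 0.01784.

V₃/V₁ ≈ 0.0178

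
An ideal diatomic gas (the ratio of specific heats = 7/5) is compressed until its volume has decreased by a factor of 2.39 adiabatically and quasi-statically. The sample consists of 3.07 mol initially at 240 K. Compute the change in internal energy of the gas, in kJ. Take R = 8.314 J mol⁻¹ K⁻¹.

For a reversible adiabat TV^(γ−1) is constant, so T₂ = T₁ (V₁/V₂)^(γ−1).
T₂ = 240 × 2.39^(2/5) = 340.1 K.
Q = 0, so ΔU = W_on_gas = nCᵥΔT with Cᵥ = R/(γ−1) = 20.79 J/(mol·K).
ΔU = 3.07 × 20.79 × (340.1 − 240) = 6386 J.

ΔU ≈ 6.39 kJ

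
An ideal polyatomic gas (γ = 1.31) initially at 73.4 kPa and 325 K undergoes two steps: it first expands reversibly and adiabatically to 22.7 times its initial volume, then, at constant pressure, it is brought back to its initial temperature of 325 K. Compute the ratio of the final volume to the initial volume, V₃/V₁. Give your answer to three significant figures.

V₃/V₁ ≈ 59.8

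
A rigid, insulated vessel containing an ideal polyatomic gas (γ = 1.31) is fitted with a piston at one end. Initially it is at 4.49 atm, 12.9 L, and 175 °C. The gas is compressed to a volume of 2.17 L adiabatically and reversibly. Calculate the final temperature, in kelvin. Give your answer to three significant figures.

For a reversible adiabat TV^(γ−1) is constant, so T₂ = T₁ (V₁/V₂)^(γ−1).
T₁ = 175 °C = 448.1 K.
T₂ = 448.1 × (12.9/2.17)^(0.31) = 778.8 K.

T₂ ≈ 779 K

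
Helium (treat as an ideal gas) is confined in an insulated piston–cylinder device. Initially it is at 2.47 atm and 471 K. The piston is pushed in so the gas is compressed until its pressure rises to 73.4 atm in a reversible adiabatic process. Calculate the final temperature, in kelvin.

Adiabatic: T₂/T₁ = (P₂/P₁)^((γ−1)/γ).
For a monatomic ideal gas γ = 5/3, so (γ−1)/γ = 2/5.
T₂ = 471 × (73.4/2.47)^(2/5) = 1829 K.

T₂ ≈ 1830 K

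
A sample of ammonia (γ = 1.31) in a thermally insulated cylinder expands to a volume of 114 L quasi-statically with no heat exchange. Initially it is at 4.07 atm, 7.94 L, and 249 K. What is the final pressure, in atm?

Adiabatic: P₁V₁^γ = P₂V₂^γ ⇒ P₂ = P₁ (V₁/V₂)^γ.
P₂ = 4.07 × (7.94/114)^(1.31) = 0.1241 atm.

P₂ ≈ 0.124 atm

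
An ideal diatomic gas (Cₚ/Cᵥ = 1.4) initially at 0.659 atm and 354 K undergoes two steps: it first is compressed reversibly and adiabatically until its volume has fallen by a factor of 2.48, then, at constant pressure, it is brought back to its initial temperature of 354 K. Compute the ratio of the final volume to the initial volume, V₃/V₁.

V₃/V₁ ≈ 0.280

Adiabatic step: V₂/V₁ = 0.4032; T₂ = T₁·2.48^(0.4) = 509.1 K.
Isobaric step: V₃/V₂ = T₃/T₂ = 354/509.1.
V₃/V₁ = (V₂/V₁)(V₃/V₂) = 0.4032 × (354/509.1) = 0.2804.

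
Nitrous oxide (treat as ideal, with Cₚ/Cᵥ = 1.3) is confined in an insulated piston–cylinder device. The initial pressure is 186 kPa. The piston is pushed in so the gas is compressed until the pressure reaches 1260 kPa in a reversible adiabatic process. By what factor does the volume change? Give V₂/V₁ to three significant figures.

V₂/V₁ ≈ 0.230

From PV^γ = const, V₂/V₁ = (P₁/P₂)^(1/γ).
V₂/V₁ = (186/1260)^(0.769) = 0.2296.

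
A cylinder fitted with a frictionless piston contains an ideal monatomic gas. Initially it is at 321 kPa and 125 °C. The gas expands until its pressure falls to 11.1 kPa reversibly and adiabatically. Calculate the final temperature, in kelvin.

Along an adiabat T P^((1−γ)/γ) is constant, so T₂ = T₁ (P₂/P₁)^((γ−1)/γ).
For a monatomic ideal gas γ = 5/3, so (γ−1)/γ = 2/5.
T₁ = 125 °C = 398.1 K.
T₂ = 398.1 × (11.1/321)^(2/5) = 103.7 K.

T₂ ≈ 104 K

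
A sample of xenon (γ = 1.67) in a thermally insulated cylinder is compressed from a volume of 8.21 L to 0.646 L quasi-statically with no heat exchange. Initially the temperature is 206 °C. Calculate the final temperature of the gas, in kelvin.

Adiabatic: T₁V₁^(γ−1) = T₂V₂^(γ−1) ⇒ T₂ = T₁ (V₁/V₂)^(γ−1).
T₁ = 206 °C = 479.1 K.
T₂ = 479.1 × (8.21/0.646)^(0.67) = 2632 K.

T₂ ≈ 2630 K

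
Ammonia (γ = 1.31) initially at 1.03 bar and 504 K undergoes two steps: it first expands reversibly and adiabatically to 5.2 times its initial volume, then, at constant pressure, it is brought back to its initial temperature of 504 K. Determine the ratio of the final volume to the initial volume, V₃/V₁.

Adiabatic step: V₂/V₁ = 5.2; T₂ = T₁·(1/5.2)^(0.31) = 302.3 K.
Isobaric step: V₃/V₂ = T₃/T₂ = 504/302.3.
V₃/V₁ = (V₂/V₁)(V₃/V₂) = 5.2 × (504/302.3) = 8.669.

V₃/V₁ ≈ 8.67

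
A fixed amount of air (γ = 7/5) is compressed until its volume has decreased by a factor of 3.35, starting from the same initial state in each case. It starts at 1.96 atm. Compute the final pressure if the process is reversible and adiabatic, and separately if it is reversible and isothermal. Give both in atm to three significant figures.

adiabatic: 10.6 atm; isothermal: 6.57 atm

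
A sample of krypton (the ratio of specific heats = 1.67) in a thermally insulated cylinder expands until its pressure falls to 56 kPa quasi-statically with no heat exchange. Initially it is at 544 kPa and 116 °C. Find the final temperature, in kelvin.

Adiabatic: T₂/T₁ = (P₂/P₁)^((γ−1)/γ).
T₁ = 116 °C = 389.1 K.
T₂ = 389.1 × (56/544)^(0.401) = 156.3 K.

T₂ ≈ 156 K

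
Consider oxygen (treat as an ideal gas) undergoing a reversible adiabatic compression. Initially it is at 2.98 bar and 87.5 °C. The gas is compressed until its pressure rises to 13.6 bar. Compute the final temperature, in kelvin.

T₂ ≈ 556 K

Adiabatic: T₂/T₁ = (P₂/P₁)^((γ−1)/γ).
For a diatomic ideal gas γ = 7/5, so (γ−1)/γ = 2/7.
T₁ = 87.5 °C = 360.6 K.
T₂ = 360.6 × (13.6/2.98)^(2/7) = 556.5 K.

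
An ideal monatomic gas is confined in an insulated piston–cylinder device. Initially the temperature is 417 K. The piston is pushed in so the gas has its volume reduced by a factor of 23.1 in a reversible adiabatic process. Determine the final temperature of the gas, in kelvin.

T₂ ≈ 3380 K

Adiabatic: T₁V₁^(γ−1) = T₂V₂^(γ−1) ⇒ T₂ = T₁ (V₁/V₂)^(γ−1).
For a monatomic ideal gas γ = 5/3, so γ−1 = 2/3.
T₂ = 417 × 23.1^(2/3) = 3382 K.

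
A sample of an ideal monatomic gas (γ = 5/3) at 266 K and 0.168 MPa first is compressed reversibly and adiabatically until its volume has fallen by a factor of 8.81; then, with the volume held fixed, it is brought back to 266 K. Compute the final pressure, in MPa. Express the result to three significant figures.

P₃ ≈ 1.48 MPa

Adiabatic step (PV^γ = const): P₂ = 0.168×8.81^(5/3) = 6.313 MPa; T₂ = 266×8.81^(2/3) = 1135 K.
Isochoric: P₃ = P₂(T₃/T₂) = 6.313 × (266/1135) = 1.48 MPa.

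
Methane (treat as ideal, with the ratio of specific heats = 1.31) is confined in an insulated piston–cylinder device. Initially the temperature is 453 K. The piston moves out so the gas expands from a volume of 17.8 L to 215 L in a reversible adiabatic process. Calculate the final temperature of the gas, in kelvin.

T₂ ≈ 209 K

For a reversible adiabat TV^(γ−1) is constant, so T₂ = T₁ (V₁/V₂)^(γ−1).
T₂ = 453 × (17.8/215)^(0.31) = 209.3 K.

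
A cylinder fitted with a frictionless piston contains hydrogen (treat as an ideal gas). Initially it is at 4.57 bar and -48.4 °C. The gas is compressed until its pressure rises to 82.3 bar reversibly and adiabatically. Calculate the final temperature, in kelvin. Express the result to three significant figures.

T₂ ≈ 513 K

Adiabatic: T₂/T₁ = (P₂/P₁)^((γ−1)/γ).
For a diatomic ideal gas γ = 7/5, so (γ−1)/γ = 2/7.
T₁ = -48.4 °C = 224.7 K.
T₂ = 224.7 × (82.3/4.57)^(2/7) = 513.3 K.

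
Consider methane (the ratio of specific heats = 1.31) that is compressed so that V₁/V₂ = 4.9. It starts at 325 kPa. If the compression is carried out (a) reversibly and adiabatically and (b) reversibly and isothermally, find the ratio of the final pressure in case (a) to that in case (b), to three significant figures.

P_adiabatic / P_isothermal ≈ 1.64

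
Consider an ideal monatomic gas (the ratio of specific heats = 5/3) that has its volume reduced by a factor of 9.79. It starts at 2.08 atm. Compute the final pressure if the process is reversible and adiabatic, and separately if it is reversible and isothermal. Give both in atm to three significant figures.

Isothermal: P₂ = P₁(V₁/V₂) = 2.08×9.79 = 20.36 atm.
Adiabatic: P₂ = P₁(V₁/V₂)^γ = 2.08×9.79^(5/3) = 93.19 atm.

adiabatic: 93.2 atm; isothermal: 20.4 atm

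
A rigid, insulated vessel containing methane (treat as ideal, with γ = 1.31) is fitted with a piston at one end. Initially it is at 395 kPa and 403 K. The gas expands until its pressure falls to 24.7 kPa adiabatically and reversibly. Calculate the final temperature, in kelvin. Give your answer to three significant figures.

Along an adiabat T P^((1−γ)/γ) is constant, so T₂ = T₁ (P₂/P₁)^((γ−1)/γ).
T₂ = 403 × (24.7/395)^(0.237) = 209.1 K.

T₂ ≈ 209 K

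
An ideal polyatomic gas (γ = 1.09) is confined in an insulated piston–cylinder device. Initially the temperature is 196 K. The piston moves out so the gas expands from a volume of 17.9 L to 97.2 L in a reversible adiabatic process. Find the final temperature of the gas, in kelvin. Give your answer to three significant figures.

T₂ ≈ 168 K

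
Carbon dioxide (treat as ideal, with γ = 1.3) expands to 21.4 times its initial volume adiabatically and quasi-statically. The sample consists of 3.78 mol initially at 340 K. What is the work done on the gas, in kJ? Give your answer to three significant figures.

Adiabatic: T₁V₁^(γ−1) = T₂V₂^(γ−1) ⇒ T₂ = T₁ (V₁/V₂)^(γ−1).
T₂ = 340 × (1/21.4)^(0.3) = 135.6 K.
Q = 0, so ΔU = W_on_gas = nCᵥΔT with Cᵥ = R/(γ−1) = 27.71 J/(mol·K).
ΔU = 3.78 × 27.71 × (135.6 − 340) = -21410 J.

W ≈ -21.4 kJ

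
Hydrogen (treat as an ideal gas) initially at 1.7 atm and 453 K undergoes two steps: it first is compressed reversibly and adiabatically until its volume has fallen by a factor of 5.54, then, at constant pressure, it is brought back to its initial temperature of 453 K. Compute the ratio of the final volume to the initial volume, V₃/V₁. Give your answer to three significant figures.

For a diatomic ideal gas γ = 7/5.
Adiabatic step: V₂/V₁ = 0.1805; T₂ = T₁·5.54^(2/5) = 898.5 K.
Isobaric step: V₃/V₂ = T₃/T₂ = 453/898.5.
V₃/V₁ = (V₂/V₁)(V₃/V₂) = 0.1805 × (453/898.5) = 0.09101.

V₃/V₁ ≈ 0.0910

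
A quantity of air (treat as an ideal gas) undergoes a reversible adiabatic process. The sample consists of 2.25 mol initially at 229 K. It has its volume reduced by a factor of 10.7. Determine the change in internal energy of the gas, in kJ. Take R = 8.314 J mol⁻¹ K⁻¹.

For a reversible adiabat TV^(γ−1) is constant, so T₂ = T₁ (V₁/V₂)^(γ−1).
γ = 7/5 for a diatomic ideal gas, so γ−1 = 2/5.
T₂ = 229 × 10.7^(2/5) = 591 K.
Q = 0, so ΔU = W_on_gas = nCᵥΔT with Cᵥ = R/(γ−1) = 20.79 J/(mol·K).
ΔU = 2.25 × 20.79 × (591 − 229) = 16930 J.

ΔU ≈ 16.9 kJ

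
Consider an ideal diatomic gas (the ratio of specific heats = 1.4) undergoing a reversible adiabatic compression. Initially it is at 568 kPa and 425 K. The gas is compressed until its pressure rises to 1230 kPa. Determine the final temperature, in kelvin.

T₂ ≈ 530 K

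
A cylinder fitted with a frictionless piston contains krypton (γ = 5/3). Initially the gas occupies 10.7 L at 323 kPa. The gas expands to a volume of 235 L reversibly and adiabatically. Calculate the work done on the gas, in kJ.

P₂ = P₁(V₁/V₂)^γ = 323×(10.7/235)^(5/3) = 1.875 kPa.
For a reversible adiabat, W_by_gas = (P₁V₁ − P₂V₂)/(γ−1).
W_by = (323000×0.0107 − 1875×0.235) / (2/3) = 4523 J.
W_on_gas = −W_by = -4523 J.

W ≈ -4.52 kJ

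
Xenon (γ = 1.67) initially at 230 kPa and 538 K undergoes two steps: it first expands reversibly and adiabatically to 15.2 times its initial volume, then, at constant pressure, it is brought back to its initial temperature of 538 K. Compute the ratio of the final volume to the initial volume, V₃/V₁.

V₃/V₁ ≈ 94.1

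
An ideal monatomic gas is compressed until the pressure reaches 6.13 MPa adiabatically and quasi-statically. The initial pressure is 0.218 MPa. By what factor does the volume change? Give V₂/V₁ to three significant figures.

From PV^γ = const, V₂/V₁ = (P₁/P₂)^(1/γ).
For a monatomic ideal gas γ = 5/3.
V₂/V₁ = (0.218/6.13)^(3/5) = 0.1351.

V₂/V₁ ≈ 0.135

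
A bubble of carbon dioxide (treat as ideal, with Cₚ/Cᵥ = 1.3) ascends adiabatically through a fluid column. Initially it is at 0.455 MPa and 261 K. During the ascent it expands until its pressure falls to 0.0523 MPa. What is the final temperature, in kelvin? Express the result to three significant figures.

T₂ ≈ 158 K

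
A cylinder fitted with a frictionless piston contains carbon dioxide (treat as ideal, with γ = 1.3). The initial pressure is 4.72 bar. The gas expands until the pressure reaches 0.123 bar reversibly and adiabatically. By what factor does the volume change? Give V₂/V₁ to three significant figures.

V₂/V₁ ≈ 16.5

From PV^γ = const, V₂/V₁ = (P₁/P₂)^(1/γ).
V₂/V₁ = (4.72/0.123)^(0.769) = 16.54.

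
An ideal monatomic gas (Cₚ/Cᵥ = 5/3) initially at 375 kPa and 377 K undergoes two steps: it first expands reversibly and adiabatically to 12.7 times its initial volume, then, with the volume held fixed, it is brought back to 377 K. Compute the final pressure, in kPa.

Adiabatic step (PV^γ = const): P₂ = 375×(1/12.7)^(5/3) = 5.424 kPa; T₂ = 377×(1/12.7)^(2/3) = 69.26 K.
Isochoric: P₃ = P₂(T₃/T₂) = 5.424 × (377/69.26) = 29.53 kPa.

P₃ ≈ 29.5 kPa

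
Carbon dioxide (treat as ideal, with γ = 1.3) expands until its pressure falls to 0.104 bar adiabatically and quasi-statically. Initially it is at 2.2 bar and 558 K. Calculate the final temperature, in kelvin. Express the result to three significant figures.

T₂ ≈ 276 K

Adiabatic: T₂/T₁ = (P₂/P₁)^((γ−1)/γ).
T₂ = 558 × (0.104/2.2)^(0.231) = 275.9 K.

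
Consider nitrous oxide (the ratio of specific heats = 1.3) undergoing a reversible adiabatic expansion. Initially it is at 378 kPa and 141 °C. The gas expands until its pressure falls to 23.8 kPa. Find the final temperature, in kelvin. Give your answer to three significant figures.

T₂ ≈ 219 K

Along an adiabat T P^((1−γ)/γ) is constant, so T₂ = T₁ (P₂/P₁)^((γ−1)/γ).
T₁ = 141 °C = 414.1 K.
T₂ = 414.1 × (23.8/378)^(0.231) = 218.8 K.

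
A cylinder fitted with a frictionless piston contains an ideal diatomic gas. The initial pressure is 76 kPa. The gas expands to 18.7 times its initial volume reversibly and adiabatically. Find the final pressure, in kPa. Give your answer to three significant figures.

Adiabatic: P₁V₁^γ = P₂V₂^γ ⇒ P₂ = P₁ (V₁/V₂)^γ.
For a diatomic ideal gas γ = 7/5.
P₂ = 76 × (1/18.7)^(7/5) = 1.26 kPa.

P₂ ≈ 1.26 kPa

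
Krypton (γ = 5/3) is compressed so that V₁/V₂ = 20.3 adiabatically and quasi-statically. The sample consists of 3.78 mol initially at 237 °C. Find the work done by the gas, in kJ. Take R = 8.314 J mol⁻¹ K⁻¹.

Adiabatic: T₁V₁^(γ−1) = T₂V₂^(γ−1) ⇒ T₂ = T₁ (V₁/V₂)^(γ−1).
T₁ = 237 °C = 510.1 K.
T₂ = 510.1 × 20.3^(2/3) = 3796 K.
Q = 0, so ΔU = W_on_gas = nCᵥΔT with Cᵥ = R/(γ−1) = 12.47 J/(mol·K).
ΔU = 3.78 × 12.47 × (3796 − 510.1) = 154900 J.
Work done by the gas = −ΔU = -154900 J.

W ≈ -155 kJ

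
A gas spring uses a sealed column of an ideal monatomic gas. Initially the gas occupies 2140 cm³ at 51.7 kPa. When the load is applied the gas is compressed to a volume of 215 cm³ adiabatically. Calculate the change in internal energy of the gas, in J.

γ = 5/3 for a monatomic ideal gas.
P₂ = P₁(V₁/V₂)^γ = 51.7×(2140/215)^(5/3) = 2381 kPa.
For a reversible adiabat, W_by_gas = (P₁V₁ − P₂V₂)/(γ−1).
W_by = (51700×0.00214 − 2.381×10^6×0.000215) / (2/3) = -602 J.
Q = 0 ⇒ ΔU = −W_by = 602 J.

ΔU ≈ 602 J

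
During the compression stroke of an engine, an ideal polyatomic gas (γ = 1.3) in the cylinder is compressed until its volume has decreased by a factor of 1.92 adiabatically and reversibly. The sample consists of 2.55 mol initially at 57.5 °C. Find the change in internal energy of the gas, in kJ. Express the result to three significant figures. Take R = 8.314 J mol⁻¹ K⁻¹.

ΔU ≈ 5.05 kJ

For a reversible adiabat TV^(γ−1) is constant, so T₂ = T₁ (V₁/V₂)^(γ−1).
T₁ = 57.5 °C = 330.6 K.
T₂ = 330.6 × 1.92^(0.3) = 402.1 K.
Q = 0, so ΔU = W_on_gas = nCᵥΔT with Cᵥ = R/(γ−1) = 27.71 J/(mol·K).
ΔU = 2.55 × 27.71 × (402.1 − 330.6) = 5051 J.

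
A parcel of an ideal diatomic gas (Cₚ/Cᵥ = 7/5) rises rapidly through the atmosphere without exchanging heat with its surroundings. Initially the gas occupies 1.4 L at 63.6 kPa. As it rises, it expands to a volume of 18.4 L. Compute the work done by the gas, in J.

W ≈ 143 J

P₂ = P₁(V₁/V₂)^γ = 63.6×(1.4/18.4)^(7/5) = 1.727 kPa.
For a reversible adiabat, W_by_gas = (P₁V₁ − P₂V₂)/(γ−1).
W_by = (63600×0.0014 − 1727×0.0184) / (2/5) = 143.2 J.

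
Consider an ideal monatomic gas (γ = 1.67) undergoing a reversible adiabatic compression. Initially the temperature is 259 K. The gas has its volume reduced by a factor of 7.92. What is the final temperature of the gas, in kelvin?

T₂ ≈ 1040 K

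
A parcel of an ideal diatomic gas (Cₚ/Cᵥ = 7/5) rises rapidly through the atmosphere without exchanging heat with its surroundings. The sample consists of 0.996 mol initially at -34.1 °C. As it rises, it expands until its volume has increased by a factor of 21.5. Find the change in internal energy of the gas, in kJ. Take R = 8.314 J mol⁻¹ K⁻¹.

ΔU ≈ -3.50 kJ

Adiabatic: T₁V₁^(γ−1) = T₂V₂^(γ−1) ⇒ T₂ = T₁ (V₁/V₂)^(γ−1).
T₁ = -34.1 °C = 239 K.
T₂ = 239 × (1/21.5)^(2/5) = 70.07 K.
Q = 0, so ΔU = W_on_gas = nCᵥΔT with Cᵥ = R/(γ−1) = 20.79 J/(mol·K).
ΔU = 0.996 × 20.79 × (70.07 − 239) = -3498 J.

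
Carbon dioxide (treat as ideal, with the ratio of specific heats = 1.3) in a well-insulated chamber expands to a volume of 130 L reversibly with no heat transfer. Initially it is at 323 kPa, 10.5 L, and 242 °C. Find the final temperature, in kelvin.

T₂ ≈ 242 K

Adiabatic: T₁V₁^(γ−1) = T₂V₂^(γ−1) ⇒ T₂ = T₁ (V₁/V₂)^(γ−1).
T₁ = 242 °C = 515.1 K.
T₂ = 515.1 × (10.5/130)^(0.3) = 242.2 K.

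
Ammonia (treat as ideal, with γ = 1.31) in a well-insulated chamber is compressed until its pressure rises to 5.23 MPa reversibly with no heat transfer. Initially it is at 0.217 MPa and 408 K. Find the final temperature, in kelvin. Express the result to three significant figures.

Adiabatic: T₂/T₁ = (P₂/P₁)^((γ−1)/γ).
T₂ = 408 × (5.23/0.217)^(0.237) = 866.4 K.

T₂ ≈ 866 K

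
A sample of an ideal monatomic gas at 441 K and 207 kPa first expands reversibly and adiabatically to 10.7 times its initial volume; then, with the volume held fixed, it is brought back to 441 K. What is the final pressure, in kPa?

For a monatomic ideal gas γ = 5/3.
Adiabatic step (PV^γ = const): P₂ = 207×(1/10.7)^(5/3) = 3.984 kPa; T₂ = 441×(1/10.7)^(2/3) = 90.82 K.
Isochoric: P₃ = P₂(T₃/T₂) = 3.984 × (441/90.82) = 19.35 kPa.

P₃ ≈ 19.3 kPa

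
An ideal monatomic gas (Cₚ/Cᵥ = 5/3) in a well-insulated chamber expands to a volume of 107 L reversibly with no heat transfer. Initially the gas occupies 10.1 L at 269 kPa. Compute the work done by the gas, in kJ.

P₂ = P₁(V₁/V₂)^γ = 269×(10.1/107)^(5/3) = 5.264 kPa.
For a reversible adiabat, W_by_gas = (P₁V₁ − P₂V₂)/(γ−1).
W_by = (269000×0.0101 − 5264×0.107) / (2/3) = 3230 J.

W ≈ 3.23 kJ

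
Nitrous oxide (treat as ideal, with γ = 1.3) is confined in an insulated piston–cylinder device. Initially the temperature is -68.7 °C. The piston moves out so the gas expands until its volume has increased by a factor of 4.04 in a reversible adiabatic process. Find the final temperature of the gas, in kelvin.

For a reversible adiabat TV^(γ−1) is constant, so T₂ = T₁ (V₁/V₂)^(γ−1).
T₁ = -68.7 °C = 204.4 K.
T₂ = 204.4 × (1/4.04)^(0.3) = 134.5 K.

T₂ ≈ 134 K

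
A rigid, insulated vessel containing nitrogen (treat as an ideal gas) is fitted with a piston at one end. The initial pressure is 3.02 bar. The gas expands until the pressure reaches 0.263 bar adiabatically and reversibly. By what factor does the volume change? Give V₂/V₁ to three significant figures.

From PV^γ = const, V₂/V₁ = (P₁/P₂)^(1/γ).
For a diatomic ideal gas γ = 7/5.
V₂/V₁ = (3.02/0.263)^(5/7) = 5.717.

V₂/V₁ ≈ 5.72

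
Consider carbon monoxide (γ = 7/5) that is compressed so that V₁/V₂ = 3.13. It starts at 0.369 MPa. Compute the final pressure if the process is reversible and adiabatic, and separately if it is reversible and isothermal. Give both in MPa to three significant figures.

Isothermal: P₂ = P₁(V₁/V₂) = 0.369×3.13 = 1.155 MPa.
Adiabatic: P₂ = P₁(V₁/V₂)^γ = 0.369×3.13^(7/5) = 1.823 MPa.

adiabatic: 1.82 MPa; isothermal: 1.15 MPa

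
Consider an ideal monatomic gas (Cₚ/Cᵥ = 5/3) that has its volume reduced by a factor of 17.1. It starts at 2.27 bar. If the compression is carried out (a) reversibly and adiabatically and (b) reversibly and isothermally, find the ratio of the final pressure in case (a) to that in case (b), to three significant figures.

P_adiabatic / P_isothermal ≈ 6.64

Isothermal: P_b = P₁(V₁/V₂) = 2.27×17.1.
Adiabatic: P_a = P₁(V₁/V₂)^γ = 2.27×17.1^(5/3).
P_a/P_b = (V₁/V₂)^(γ−1) = 17.1^(2/3) = 6.637.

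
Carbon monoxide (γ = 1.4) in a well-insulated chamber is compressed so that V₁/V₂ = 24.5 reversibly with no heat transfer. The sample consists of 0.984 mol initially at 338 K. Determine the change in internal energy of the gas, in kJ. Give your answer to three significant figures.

Adiabatic: T₁V₁^(γ−1) = T₂V₂^(γ−1) ⇒ T₂ = T₁ (V₁/V₂)^(γ−1).
T₂ = 338 × 24.5^(0.4) = 1215 K.
Q = 0, so ΔU = W_on_gas = nCᵥΔT with Cᵥ = R/(γ−1) = 20.79 J/(mol·K).
ΔU = 0.984 × 20.79 × (1215 − 338) = 17940 J.

ΔU ≈ 17.9 kJ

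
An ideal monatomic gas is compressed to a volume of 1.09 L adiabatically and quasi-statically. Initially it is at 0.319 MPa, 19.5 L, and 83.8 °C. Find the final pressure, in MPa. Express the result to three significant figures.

P₂ ≈ 39.0 MPa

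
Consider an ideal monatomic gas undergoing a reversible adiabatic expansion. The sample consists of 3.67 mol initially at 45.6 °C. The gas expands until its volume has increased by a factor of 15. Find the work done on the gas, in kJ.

W ≈ -12.2 kJ

Adiabatic: T₁V₁^(γ−1) = T₂V₂^(γ−1) ⇒ T₂ = T₁ (V₁/V₂)^(γ−1).
γ = 5/3 for a monatomic ideal gas, so γ−1 = 2/3.
T₁ = 45.6 °C = 318.8 K.
T₂ = 318.8 × (1/15)^(2/3) = 52.41 K.
Q = 0, so ΔU = W_on_gas = nCᵥΔT with Cᵥ = R/(γ−1) = 12.47 J/(mol·K).
ΔU = 3.67 × 12.47 × (52.41 − 318.8) = -12190 J.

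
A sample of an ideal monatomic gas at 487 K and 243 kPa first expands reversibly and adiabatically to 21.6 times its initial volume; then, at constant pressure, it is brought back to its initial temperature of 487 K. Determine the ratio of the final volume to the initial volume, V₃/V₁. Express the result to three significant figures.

For a monatomic ideal gas γ = 5/3.
Adiabatic step: V₂/V₁ = 21.6; T₂ = T₁·(1/21.6)^(2/3) = 62.79 K.
Isobaric step: V₃/V₂ = T₃/T₂ = 487/62.79.
V₃/V₁ = (V₂/V₁)(V₃/V₂) = 21.6 × (487/62.79) = 167.5.

V₃/V₁ ≈ 168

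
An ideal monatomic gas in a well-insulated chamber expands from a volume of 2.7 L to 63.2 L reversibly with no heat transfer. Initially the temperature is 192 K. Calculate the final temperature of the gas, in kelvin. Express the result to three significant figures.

Adiabatic: T₁V₁^(γ−1) = T₂V₂^(γ−1) ⇒ T₂ = T₁ (V₁/V₂)^(γ−1).
For a monatomic ideal gas γ = 5/3, so γ−1 = 2/3.
T₂ = 192 × (2.7/63.2)^(2/3) = 23.46 K.

T₂ ≈ 23.5 K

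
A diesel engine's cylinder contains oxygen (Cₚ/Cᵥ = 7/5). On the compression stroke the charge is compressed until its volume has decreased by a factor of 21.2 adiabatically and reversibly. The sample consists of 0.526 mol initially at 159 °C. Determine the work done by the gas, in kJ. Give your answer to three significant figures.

W ≈ -11.3 kJ

Adiabatic: T₁V₁^(γ−1) = T₂V₂^(γ−1) ⇒ T₂ = T₁ (V₁/V₂)^(γ−1).
T₁ = 159 °C = 432.1 K.
T₂ = 432.1 × 21.2^(2/5) = 1466 K.
Q = 0, so ΔU = W_on_gas = nCᵥΔT with Cᵥ = R/(γ−1) = 20.79 J/(mol·K).
ΔU = 0.526 × 20.79 × (1466 − 432.1) = 11300 J.
Work done by the gas = −ΔU = -11300 J.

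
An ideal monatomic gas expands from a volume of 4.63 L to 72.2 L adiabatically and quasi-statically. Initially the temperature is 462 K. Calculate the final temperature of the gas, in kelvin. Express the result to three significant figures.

For a reversible adiabat TV^(γ−1) is constant, so T₂ = T₁ (V₁/V₂)^(γ−1).
For a monatomic ideal gas γ = 5/3, so γ−1 = 2/3.
T₂ = 462 × (4.63/72.2)^(2/3) = 74.02 K.

T₂ ≈ 74.0 K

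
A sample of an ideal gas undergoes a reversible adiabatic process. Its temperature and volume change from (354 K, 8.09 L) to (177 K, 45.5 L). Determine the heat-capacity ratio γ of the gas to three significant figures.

TV^(γ−1) = const ⇒ γ − 1 = ln(T₂/T₁) / ln(V₁/V₂).
γ = 1 + ln(177/354) / ln(8.09/45.5) = 1.401.

γ ≈ 1.40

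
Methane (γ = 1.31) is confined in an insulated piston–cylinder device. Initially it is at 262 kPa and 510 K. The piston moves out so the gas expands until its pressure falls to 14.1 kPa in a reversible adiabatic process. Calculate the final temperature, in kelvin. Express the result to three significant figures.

Adiabatic: T₂/T₁ = (P₂/P₁)^((γ−1)/γ).
T₂ = 510 × (14.1/262)^(0.237) = 255.4 K.

T₂ ≈ 255 K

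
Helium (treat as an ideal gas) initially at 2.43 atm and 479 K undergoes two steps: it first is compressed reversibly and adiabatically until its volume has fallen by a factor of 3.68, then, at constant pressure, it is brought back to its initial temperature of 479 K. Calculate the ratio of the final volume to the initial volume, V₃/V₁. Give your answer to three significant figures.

V₃/V₁ ≈ 0.114

For a monatomic ideal gas γ = 5/3.
Adiabatic step: V₂/V₁ = 0.2717; T₂ = T₁·3.68^(2/3) = 1142 K.
Isobaric step: V₃/V₂ = T₃/T₂ = 479/1142.
V₃/V₁ = (V₂/V₁)(V₃/V₂) = 0.2717 × (479/1142) = 0.114.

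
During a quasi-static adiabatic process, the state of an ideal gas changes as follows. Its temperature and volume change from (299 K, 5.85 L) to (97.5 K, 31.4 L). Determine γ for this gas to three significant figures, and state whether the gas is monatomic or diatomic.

TV^(γ−1) = const ⇒ γ − 1 = ln(T₂/T₁) / ln(V₁/V₂).
γ = 1 + ln(97.5/299) / ln(5.85/31.4) = 1.667.
γ ≈ 1.67 is close to 5/3, so the gas is monatomic.

γ ≈ 1.67; monatomic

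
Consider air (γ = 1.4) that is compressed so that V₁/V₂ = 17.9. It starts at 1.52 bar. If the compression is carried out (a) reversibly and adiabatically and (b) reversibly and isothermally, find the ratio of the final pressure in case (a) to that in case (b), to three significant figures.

P_adiabatic / P_isothermal ≈ 3.17

Isothermal: P_b = P₁(V₁/V₂) = 1.52×17.9.
Adiabatic: P_a = P₁(V₁/V₂)^γ = 1.52×17.9^(1.4).
P_a/P_b = (V₁/V₂)^(γ−1) = 17.9^(0.4) = 3.171.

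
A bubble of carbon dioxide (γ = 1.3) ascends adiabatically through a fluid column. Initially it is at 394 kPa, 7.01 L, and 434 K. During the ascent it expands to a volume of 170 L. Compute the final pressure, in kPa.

Adiabatic: P₁V₁^γ = P₂V₂^γ ⇒ P₂ = P₁ (V₁/V₂)^γ.
P₂ = 394 × (7.01/170)^(1.3) = 6.242 kPa.

P₂ ≈ 6.24 kPa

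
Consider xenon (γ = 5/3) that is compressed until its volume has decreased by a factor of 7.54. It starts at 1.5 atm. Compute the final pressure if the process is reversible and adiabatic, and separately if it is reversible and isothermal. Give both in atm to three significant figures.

adiabatic: 43.5 atm; isothermal: 11.3 atm

Isothermal: P₂ = P₁(V₁/V₂) = 1.5×7.54 = 11.31 atm.
Adiabatic: P₂ = P₁(V₁/V₂)^γ = 1.5×7.54^(5/3) = 43.49 atm.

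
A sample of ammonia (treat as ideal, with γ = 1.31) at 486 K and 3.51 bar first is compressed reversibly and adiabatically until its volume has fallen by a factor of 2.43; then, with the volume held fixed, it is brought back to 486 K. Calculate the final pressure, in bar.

Adiabatic step (PV^γ = const): P₂ = 3.51×2.43^(1.31) = 11.23 bar; T₂ = 486×2.43^(0.31) = 640 K.
Isochoric: P₃ = P₂(T₃/T₂) = 11.23 × (486/640) = 8.529 bar.

P₃ ≈ 8.53 bar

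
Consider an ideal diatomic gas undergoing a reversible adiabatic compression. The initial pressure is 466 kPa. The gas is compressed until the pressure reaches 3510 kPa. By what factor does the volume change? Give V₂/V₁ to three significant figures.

V₂/V₁ ≈ 0.236

From PV^γ = const, V₂/V₁ = (P₁/P₂)^(1/γ).
For a diatomic ideal gas γ = 7/5.
V₂/V₁ = (466/3510)^(5/7) = 0.2364.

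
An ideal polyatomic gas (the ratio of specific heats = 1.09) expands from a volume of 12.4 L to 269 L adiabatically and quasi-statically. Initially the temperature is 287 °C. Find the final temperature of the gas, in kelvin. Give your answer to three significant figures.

For a reversible adiabat TV^(γ−1) is constant, so T₂ = T₁ (V₁/V₂)^(γ−1).
T₁ = 287 °C = 560.1 K.
T₂ = 560.1 × (12.4/269)^(0.09) = 424.7 K.

T₂ ≈ 425 K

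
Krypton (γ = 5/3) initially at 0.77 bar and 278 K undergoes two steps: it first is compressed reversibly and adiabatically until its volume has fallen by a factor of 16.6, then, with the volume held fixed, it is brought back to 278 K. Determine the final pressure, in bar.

Adiabatic step (PV^γ = const): P₂ = 0.77×16.6^(5/3) = 83.18 bar; T₂ = 278×16.6^(2/3) = 1809 K.
Isochoric: P₃ = P₂(T₃/T₂) = 83.18 × (278/1809) = 12.78 bar.

P₃ ≈ 12.8 bar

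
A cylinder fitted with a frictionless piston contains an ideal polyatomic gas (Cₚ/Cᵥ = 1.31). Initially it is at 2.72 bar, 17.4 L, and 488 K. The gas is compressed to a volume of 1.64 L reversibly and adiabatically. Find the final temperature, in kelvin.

T₂ ≈ 1010 K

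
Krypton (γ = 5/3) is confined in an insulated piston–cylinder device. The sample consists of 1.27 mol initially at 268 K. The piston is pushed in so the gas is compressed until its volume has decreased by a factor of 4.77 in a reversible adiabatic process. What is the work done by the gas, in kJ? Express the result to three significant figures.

Adiabatic: T₁V₁^(γ−1) = T₂V₂^(γ−1) ⇒ T₂ = T₁ (V₁/V₂)^(γ−1).
T₂ = 268 × 4.77^(2/3) = 759.4 K.
Q = 0, so ΔU = W_on_gas = nCᵥΔT with Cᵥ = R/(γ−1) = 12.47 J/(mol·K).
ΔU = 1.27 × 12.47 × (759.4 − 268) = 7783 J.
Work done by the gas = −ΔU = -7783 J.

W ≈ -7.78 kJ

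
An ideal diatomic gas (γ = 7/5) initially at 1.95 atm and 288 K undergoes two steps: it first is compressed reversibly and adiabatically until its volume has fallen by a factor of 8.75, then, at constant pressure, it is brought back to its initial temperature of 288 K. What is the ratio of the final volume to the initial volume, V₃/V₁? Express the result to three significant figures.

Adiabatic step: V₂/V₁ = 0.1143; T₂ = T₁·8.75^(2/5) = 685.8 K.
Isobaric step: V₃/V₂ = T₃/T₂ = 288/685.8.
V₃/V₁ = (V₂/V₁)(V₃/V₂) = 0.1143 × (288/685.8) = 0.04799.

V₃/V₁ ≈ 0.0480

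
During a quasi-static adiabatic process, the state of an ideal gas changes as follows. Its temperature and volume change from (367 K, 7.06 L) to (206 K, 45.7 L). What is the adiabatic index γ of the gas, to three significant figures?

γ ≈ 1.31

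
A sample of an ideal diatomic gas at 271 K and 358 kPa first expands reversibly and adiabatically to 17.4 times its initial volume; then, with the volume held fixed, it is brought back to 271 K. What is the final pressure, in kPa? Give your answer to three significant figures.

For a diatomic ideal gas γ = 7/5.
Adiabatic step (PV^γ = const): P₂ = 358×(1/17.4)^(7/5) = 6.563 kPa; T₂ = 271×(1/17.4)^(2/5) = 86.45 K.
Isochoric: P₃ = P₂(T₃/T₂) = 6.563 × (271/86.45) = 20.57 kPa.

P₃ ≈ 20.6 kPa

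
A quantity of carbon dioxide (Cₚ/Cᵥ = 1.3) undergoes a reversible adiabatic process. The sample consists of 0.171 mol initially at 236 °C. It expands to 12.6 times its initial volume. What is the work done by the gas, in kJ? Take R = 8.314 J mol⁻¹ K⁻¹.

For a reversible adiabat TV^(γ−1) is constant, so T₂ = T₁ (V₁/V₂)^(γ−1).
T₁ = 236 °C = 509.1 K.
T₂ = 509.1 × (1/12.6)^(0.3) = 238.1 K.
Q = 0, so ΔU = W_on_gas = nCᵥΔT with Cᵥ = R/(γ−1) = 27.71 J/(mol·K).
ΔU = 0.171 × 27.71 × (238.1 − 509.1) = -1285 J.
Work done by the gas = −ΔU = 1285 J.

W ≈ 1.28 kJ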